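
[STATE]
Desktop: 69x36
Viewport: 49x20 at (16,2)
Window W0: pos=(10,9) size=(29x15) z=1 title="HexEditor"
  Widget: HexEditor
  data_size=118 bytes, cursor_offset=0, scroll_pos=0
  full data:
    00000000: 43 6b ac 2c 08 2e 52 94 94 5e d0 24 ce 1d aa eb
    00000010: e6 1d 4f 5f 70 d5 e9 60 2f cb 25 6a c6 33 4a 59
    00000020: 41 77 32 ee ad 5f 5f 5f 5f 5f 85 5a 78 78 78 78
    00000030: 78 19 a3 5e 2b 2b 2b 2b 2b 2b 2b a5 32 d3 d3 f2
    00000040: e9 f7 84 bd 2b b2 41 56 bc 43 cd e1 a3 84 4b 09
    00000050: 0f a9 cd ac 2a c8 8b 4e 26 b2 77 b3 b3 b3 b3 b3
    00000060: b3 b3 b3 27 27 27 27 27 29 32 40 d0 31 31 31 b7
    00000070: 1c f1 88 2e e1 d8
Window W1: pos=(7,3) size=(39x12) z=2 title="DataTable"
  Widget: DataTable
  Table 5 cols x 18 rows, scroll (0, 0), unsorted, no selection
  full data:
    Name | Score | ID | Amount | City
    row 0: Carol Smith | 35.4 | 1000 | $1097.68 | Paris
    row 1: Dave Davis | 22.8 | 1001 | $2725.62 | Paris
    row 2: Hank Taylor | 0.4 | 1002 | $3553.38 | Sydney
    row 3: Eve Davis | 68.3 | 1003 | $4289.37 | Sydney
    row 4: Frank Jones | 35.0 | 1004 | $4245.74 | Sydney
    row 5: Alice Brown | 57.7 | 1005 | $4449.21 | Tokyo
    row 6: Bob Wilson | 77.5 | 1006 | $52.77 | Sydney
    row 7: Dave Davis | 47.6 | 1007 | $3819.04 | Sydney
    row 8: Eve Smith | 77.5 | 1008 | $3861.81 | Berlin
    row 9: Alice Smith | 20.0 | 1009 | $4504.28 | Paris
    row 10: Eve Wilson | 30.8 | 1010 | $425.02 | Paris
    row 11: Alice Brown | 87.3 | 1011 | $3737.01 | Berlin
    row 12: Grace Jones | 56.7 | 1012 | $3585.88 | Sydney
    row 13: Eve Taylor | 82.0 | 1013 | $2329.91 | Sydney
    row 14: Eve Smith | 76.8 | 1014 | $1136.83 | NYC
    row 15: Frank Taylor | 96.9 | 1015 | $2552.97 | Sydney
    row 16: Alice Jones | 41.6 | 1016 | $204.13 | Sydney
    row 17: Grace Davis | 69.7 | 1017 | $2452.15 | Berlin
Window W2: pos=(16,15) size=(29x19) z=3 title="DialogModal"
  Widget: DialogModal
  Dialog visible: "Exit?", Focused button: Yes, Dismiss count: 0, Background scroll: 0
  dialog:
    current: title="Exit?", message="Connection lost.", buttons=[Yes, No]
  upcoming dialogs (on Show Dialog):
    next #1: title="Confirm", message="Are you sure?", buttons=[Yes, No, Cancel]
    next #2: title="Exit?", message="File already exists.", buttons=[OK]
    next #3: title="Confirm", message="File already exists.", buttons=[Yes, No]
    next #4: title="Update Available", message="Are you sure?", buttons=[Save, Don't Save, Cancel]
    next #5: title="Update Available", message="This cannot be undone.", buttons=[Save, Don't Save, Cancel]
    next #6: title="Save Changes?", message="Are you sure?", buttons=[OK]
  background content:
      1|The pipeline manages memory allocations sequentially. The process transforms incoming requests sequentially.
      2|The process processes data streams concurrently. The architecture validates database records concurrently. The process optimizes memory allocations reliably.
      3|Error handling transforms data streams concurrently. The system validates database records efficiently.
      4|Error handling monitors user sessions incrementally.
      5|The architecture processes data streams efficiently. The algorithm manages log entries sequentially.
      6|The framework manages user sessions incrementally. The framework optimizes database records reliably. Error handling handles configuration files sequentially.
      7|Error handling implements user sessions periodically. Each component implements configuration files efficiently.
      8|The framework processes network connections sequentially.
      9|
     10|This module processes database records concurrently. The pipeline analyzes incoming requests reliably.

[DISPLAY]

                                                 
━━━━━━━━━━━━━━━━━━━━━━━━━━━━━┓                   
le                           ┃                   
─────────────────────────────┨                   
    │Score│ID  │Amount  │City┃                   
────┼─────┼────┼────────┼────┃                   
ith │35.4 │1000│$1097.68│Pari┃                   
is  │22.8 │1001│$2725.62│Pari┃                   
lor │0.4  │1002│$3553.38│Sydn┃                   
s   │68.3 │1003│$4289.37│Sydn┃                   
nes │35.0 │1004│$4245.74│Sydn┃                   
own │57.7 │1005│$4449.21│Toky┃                   
━━━━━━━━━━━━━━━━━━━━━━━━━━━━━┛                   
┏━━━━━━━━━━━━━━━━━━━━━━━━━━━┓                    
┃ DialogModal               ┃                    
┠───────────────────────────┨                    
┃The pipeline manages memory┃                    
┃The process processes data ┃                    
┃Error handling transforms d┃                    
┃Error handling monitors use┃                    


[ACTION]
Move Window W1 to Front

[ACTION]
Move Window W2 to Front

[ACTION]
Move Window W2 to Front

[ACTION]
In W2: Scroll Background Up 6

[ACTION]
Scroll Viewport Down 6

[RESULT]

ith │35.4 │1000│$1097.68│Pari┃                   
is  │22.8 │1001│$2725.62│Pari┃                   
lor │0.4  │1002│$3553.38│Sydn┃                   
s   │68.3 │1003│$4289.37│Sydn┃                   
nes │35.0 │1004│$4245.74│Sydn┃                   
own │57.7 │1005│$4449.21│Toky┃                   
━━━━━━━━━━━━━━━━━━━━━━━━━━━━━┛                   
┏━━━━━━━━━━━━━━━━━━━━━━━━━━━┓                    
┃ DialogModal               ┃                    
┠───────────────────────────┨                    
┃The pipeline manages memory┃                    
┃The process processes data ┃                    
┃Error handling transforms d┃                    
┃Error handling monitors use┃                    
┃The architecture processes ┃                    
┃The┌──────────────────┐ser ┃                    
┃Err│      Exit?       │ts u┃                    
┃The│ Connection lost. │ net┃                    
┃   │    [Yes]  No     │    ┃                    
┃Thi└──────────────────┘atab┃                    


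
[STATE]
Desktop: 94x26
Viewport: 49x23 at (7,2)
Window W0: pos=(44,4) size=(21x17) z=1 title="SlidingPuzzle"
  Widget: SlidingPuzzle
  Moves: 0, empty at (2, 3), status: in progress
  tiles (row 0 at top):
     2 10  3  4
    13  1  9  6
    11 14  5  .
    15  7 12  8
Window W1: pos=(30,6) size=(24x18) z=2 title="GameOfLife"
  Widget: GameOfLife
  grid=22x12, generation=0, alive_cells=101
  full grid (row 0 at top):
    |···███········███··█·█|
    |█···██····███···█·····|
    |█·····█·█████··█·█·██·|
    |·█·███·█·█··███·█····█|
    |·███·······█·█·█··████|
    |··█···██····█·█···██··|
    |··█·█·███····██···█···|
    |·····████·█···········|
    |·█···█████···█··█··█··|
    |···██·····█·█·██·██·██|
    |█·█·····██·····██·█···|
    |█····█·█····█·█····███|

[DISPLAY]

                                                 
                                                 
                                     ┏━━━━━━━━━━━
                                     ┃ SlidingPuz
                       ┏━━━━━━━━━━━━━━━━━━━━━━┓──
                       ┃ GameOfLife           ┃─┬
                       ┠──────────────────────┨ │
                       ┃Gen: 0                ┃─┼
                       ┃···███········███··█·█┃ │
                       ┃█···██····███···█·····┃─┼
                       ┃█·····█·█████··█·█·██·┃ │
                       ┃·█·███·█·█··███·█····█┃─┼
                       ┃·███·······█·█·█··████┃ │
                       ┃··█···██····█·█···██··┃─┴
                       ┃··█·█·███····██···█···┃  
                       ┃·····████·█···········┃  
                       ┃·█···█████···█··█··█··┃  
                       ┃···██·····█·█·██·██·██┃  
                       ┃█·█·····██·····██·█···┃━━
                       ┃█····█·█····█·█····███┃  
                       ┃                      ┃  
                       ┗━━━━━━━━━━━━━━━━━━━━━━┛  
                                                 


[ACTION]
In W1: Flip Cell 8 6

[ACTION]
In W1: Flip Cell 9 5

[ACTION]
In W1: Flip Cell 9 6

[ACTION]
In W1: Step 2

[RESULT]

                                                 
                                                 
                                     ┏━━━━━━━━━━━
                                     ┃ SlidingPuz
                       ┏━━━━━━━━━━━━━━━━━━━━━━┓──
                       ┃ GameOfLife           ┃─┬
                       ┠──────────────────────┨ │
                       ┃Gen: 2                ┃─┼
                       ┃····█·······███████···┃ │
                       ┃···█·██·····██···███··┃─┼
                       ┃██·█····█·····██···██·┃ │
                       ┃···█·····█····█·····██┃─┼
                       ┃███······█·····█··█···┃ │
                       ┃····███·██··██·█·█·█··┃─┴
                       ┃····██······█··█··█···┃  
                       ┃··········█·····█···█·┃  
                       ┃··█·······██····███·█·┃  
                       ┃·█·██████····█······█·┃  
                       ┃██·█·██████···██·██·█·┃━━
                       ┃··█····███·········█··┃  
                       ┃                      ┃  
                       ┗━━━━━━━━━━━━━━━━━━━━━━┛  
                                                 


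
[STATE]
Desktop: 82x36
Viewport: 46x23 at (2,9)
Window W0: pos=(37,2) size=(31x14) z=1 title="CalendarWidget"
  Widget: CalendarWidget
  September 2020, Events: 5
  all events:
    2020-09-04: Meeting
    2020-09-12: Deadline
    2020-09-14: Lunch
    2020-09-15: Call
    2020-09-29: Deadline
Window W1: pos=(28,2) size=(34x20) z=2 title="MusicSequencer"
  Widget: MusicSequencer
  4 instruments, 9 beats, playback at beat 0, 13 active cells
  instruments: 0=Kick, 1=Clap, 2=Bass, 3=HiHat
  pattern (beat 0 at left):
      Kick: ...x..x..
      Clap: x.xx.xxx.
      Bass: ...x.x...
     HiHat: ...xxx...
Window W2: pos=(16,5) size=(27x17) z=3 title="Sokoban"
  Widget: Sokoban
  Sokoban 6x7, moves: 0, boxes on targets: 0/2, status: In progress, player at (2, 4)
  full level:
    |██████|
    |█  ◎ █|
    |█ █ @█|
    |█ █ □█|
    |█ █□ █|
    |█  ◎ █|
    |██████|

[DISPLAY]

              ┃█  ◎ █                   ┃·    
              ┃█ █ @█                   ┃     
              ┃█ █ □█                   ┃     
              ┃█ █□ █                   ┃     
              ┃█  ◎ █                   ┃     
              ┃██████                   ┃     
              ┃Moves: 0  0/2            ┃     
              ┃                         ┃     
              ┃                         ┃     
              ┃                         ┃     
              ┃                         ┃     
              ┃                         ┃     
              ┗━━━━━━━━━━━━━━━━━━━━━━━━━┛━━━━━
                                              
                                              
                                              
                                              
                                              
                                              
                                              
                                              
                                              
                                              


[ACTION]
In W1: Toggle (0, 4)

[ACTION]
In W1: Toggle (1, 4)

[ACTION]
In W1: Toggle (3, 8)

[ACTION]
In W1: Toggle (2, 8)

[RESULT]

              ┃█  ◎ █                   ┃█    
              ┃█ █ @█                   ┃     
              ┃█ █ □█                   ┃     
              ┃█ █□ █                   ┃     
              ┃█  ◎ █                   ┃     
              ┃██████                   ┃     
              ┃Moves: 0  0/2            ┃     
              ┃                         ┃     
              ┃                         ┃     
              ┃                         ┃     
              ┃                         ┃     
              ┃                         ┃     
              ┗━━━━━━━━━━━━━━━━━━━━━━━━━┛━━━━━
                                              
                                              
                                              
                                              
                                              
                                              
                                              
                                              
                                              
                                              


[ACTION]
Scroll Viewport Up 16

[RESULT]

                                              
                                              
                          ┏━━━━━━━━━━━━━━━━━━━
                          ┃ MusicSequencer    
                          ┠───────────────────
              ┏━━━━━━━━━━━━━━━━━━━━━━━━━┓8    
              ┃ Sokoban                 ┃·    
              ┠─────────────────────────┨·    
              ┃██████                   ┃█    
              ┃█  ◎ █                   ┃█    
              ┃█ █ @█                   ┃     
              ┃█ █ □█                   ┃     
              ┃█ █□ █                   ┃     
              ┃█  ◎ █                   ┃     
              ┃██████                   ┃     
              ┃Moves: 0  0/2            ┃     
              ┃                         ┃     
              ┃                         ┃     
              ┃                         ┃     
              ┃                         ┃     
              ┃                         ┃     
              ┗━━━━━━━━━━━━━━━━━━━━━━━━━┛━━━━━
                                              


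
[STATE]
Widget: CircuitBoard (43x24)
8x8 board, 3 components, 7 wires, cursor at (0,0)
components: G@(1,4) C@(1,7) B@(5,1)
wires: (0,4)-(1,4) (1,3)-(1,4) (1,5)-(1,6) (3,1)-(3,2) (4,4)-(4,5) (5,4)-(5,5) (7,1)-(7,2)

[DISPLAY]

   0 1 2 3 4 5 6 7                         
0  [.]              ·                      
                    │                      
1               · ─ G   · ─ ·   C          
                                           
2                                          
                                           
3       · ─ ·                              
                                           
4                   · ─ ·                  
                                           
5       B           · ─ ·                  
                                           
6                                          
                                           
7       · ─ ·                              
Cursor: (0,0)                              
                                           
                                           
                                           
                                           
                                           
                                           
                                           


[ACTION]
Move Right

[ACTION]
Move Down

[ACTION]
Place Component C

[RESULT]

   0 1 2 3 4 5 6 7                         
0                   ·                      
                    │                      
1      [C]      · ─ G   · ─ ·   C          
                                           
2                                          
                                           
3       · ─ ·                              
                                           
4                   · ─ ·                  
                                           
5       B           · ─ ·                  
                                           
6                                          
                                           
7       · ─ ·                              
Cursor: (1,1)                              
                                           
                                           
                                           
                                           
                                           
                                           
                                           


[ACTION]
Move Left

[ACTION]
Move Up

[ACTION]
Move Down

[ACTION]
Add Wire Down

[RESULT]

   0 1 2 3 4 5 6 7                         
0                   ·                      
                    │                      
1  [.]  C       · ─ G   · ─ ·   C          
    │                                      
2   ·                                      
                                           
3       · ─ ·                              
                                           
4                   · ─ ·                  
                                           
5       B           · ─ ·                  
                                           
6                                          
                                           
7       · ─ ·                              
Cursor: (1,0)                              
                                           
                                           
                                           
                                           
                                           
                                           
                                           


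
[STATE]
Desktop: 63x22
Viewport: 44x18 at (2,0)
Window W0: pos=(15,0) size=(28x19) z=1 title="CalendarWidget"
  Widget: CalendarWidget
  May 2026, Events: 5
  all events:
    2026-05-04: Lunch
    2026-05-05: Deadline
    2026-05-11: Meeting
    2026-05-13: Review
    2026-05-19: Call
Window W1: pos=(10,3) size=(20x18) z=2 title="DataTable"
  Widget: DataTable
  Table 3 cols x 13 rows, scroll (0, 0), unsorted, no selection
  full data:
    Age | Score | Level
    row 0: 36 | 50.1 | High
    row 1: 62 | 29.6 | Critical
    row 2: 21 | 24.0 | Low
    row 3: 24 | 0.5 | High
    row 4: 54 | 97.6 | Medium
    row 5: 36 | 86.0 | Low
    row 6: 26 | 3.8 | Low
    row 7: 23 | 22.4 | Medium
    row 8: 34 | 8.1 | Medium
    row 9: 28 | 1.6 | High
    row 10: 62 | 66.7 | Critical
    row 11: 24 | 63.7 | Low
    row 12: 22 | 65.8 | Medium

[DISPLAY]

             ┏━━━━━━━━━━━━━━━━━━━━━━━━━━┓   
             ┃ CalendarWidget           ┃   
             ┠──────────────────────────┨   
        ┏━━━━━━━━━━━━━━━━━━┓026         ┃   
        ┃ DataTable        ┃ Sa Su      ┃   
        ┠──────────────────┨  2  3      ┃   
        ┃Age│Score│Level   ┃ 8  9 10    ┃   
        ┃───┼─────┼────────┃15 16 17    ┃   
        ┃36 │50.1 │High    ┃2 23 24     ┃   
        ┃62 │29.6 │Critical┃ 30 31      ┃   
        ┃21 │24.0 │Low     ┃            ┃   
        ┃24 │0.5  │High    ┃            ┃   
        ┃54 │97.6 │Medium  ┃            ┃   
        ┃36 │86.0 │Low     ┃            ┃   
        ┃26 │3.8  │Low     ┃            ┃   
        ┃23 │22.4 │Medium  ┃            ┃   
        ┃34 │8.1  │Medium  ┃            ┃   
        ┃28 │1.6  │High    ┃            ┃   


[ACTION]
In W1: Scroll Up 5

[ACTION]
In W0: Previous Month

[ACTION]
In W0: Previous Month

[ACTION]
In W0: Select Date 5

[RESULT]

             ┏━━━━━━━━━━━━━━━━━━━━━━━━━━┓   
             ┃ CalendarWidget           ┃   
             ┠──────────────────────────┨   
        ┏━━━━━━━━━━━━━━━━━━┓2026        ┃   
        ┃ DataTable        ┃ Sa Su      ┃   
        ┠──────────────────┨     1      ┃   
        ┃Age│Score│Level   ┃ 6  7  8    ┃   
        ┃───┼─────┼────────┃ 14 15      ┃   
        ┃36 │50.1 │High    ┃ 21 22      ┃   
        ┃62 │29.6 │Critical┃ 28 29      ┃   
        ┃21 │24.0 │Low     ┃            ┃   
        ┃24 │0.5  │High    ┃            ┃   
        ┃54 │97.6 │Medium  ┃            ┃   
        ┃36 │86.0 │Low     ┃            ┃   
        ┃26 │3.8  │Low     ┃            ┃   
        ┃23 │22.4 │Medium  ┃            ┃   
        ┃34 │8.1  │Medium  ┃            ┃   
        ┃28 │1.6  │High    ┃            ┃   


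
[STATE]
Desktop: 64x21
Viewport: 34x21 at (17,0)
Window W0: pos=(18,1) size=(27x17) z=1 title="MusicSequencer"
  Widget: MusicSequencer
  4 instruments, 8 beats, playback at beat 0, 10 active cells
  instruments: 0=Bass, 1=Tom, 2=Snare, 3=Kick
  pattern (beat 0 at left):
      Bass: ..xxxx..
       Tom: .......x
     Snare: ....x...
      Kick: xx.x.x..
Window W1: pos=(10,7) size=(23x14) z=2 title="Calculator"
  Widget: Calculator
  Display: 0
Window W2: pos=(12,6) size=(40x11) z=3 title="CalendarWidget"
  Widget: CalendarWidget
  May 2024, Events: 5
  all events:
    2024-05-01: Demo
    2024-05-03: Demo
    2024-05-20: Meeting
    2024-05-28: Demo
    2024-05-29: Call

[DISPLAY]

                                  
 ┏━━━━━━━━━━━━━━━━━━━━━━━━━┓      
 ┃ MusicSequencer          ┃      
 ┠─────────────────────────┨      
 ┃      ▼1234567           ┃      
 ┃  Bass··████··           ┃      
━━━━━━━━━━━━━━━━━━━━━━━━━━━━━━━━━━
endarWidget                       
──────────────────────────────────
           May 2024               
u We Th Fr Sa Su                  
   1*  2  3*  4  5                
7  8  9 10 11 12                  
4 15 16 17 18 19                  
21 22 23 24 25 26                 
8* 29* 30 31                      
━━━━━━━━━━━━━━━━━━━━━━━━━━━━━━━━━━
──┼───┼───┤    ┃━━━━━━━━━━━┛      
. │ = │ + │    ┃                  
──┴───┴───┘    ┃                  
━━━━━━━━━━━━━━━┛                  


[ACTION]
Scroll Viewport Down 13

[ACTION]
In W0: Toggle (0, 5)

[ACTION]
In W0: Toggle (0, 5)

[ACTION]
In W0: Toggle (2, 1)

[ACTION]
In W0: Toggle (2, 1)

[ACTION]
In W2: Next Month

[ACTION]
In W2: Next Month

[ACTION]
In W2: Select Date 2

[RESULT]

                                  
 ┏━━━━━━━━━━━━━━━━━━━━━━━━━┓      
 ┃ MusicSequencer          ┃      
 ┠─────────────────────────┨      
 ┃      ▼1234567           ┃      
 ┃  Bass··████··           ┃      
━━━━━━━━━━━━━━━━━━━━━━━━━━━━━━━━━━
endarWidget                       
──────────────────────────────────
          July 2024               
u We Th Fr Sa Su                  
 2]  3  4  5  6  7                
9 10 11 12 13 14                  
6 17 18 19 20 21                  
3 24 25 26 27 28                  
0 31                              
━━━━━━━━━━━━━━━━━━━━━━━━━━━━━━━━━━
──┼───┼───┤    ┃━━━━━━━━━━━┛      
. │ = │ + │    ┃                  
──┴───┴───┘    ┃                  
━━━━━━━━━━━━━━━┛                  


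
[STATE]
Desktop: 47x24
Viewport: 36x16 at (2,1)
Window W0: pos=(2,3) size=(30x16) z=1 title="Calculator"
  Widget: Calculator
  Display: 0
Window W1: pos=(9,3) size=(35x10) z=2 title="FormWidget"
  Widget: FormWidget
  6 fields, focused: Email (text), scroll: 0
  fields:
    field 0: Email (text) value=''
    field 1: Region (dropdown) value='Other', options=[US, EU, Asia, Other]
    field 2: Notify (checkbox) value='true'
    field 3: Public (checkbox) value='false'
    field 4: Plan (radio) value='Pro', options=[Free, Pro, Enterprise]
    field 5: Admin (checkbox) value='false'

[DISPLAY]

                                    
                                    
┏━━━━━━┏━━━━━━━━━━━━━━━━━━━━━━━━━━━━
┃ Calcu┃ FormWidget                 
┠──────┠────────────────────────────
┃      ┃> Email:      [             
┃┌───┬─┃  Region:     [Other        
┃│ 7 │ ┃  Notify:     [x]           
┃├───┼─┃  Public:     [ ]           
┃│ 4 │ ┃  Plan:       ( ) Free  (●) 
┃├───┼─┃  Admin:      [ ]           
┃│ 1 │ ┗━━━━━━━━━━━━━━━━━━━━━━━━━━━━
┃├───┼───┼───┼───┤           ┃      
┃│ 0 │ . │ = │ + │           ┃      
┃├───┼───┼───┼───┤           ┃      
┃│ C │ MC│ MR│ M+│           ┃      


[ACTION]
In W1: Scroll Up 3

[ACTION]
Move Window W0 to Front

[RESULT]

                                    
                                    
┏━━━━━━━━━━━━━━━━━━━━━━━━━━━━┓━━━━━━
┃ Calculator                 ┃      
┠────────────────────────────┨──────
┃                           0┃      
┃┌───┬───┬───┬───┐           ┃      
┃│ 7 │ 8 │ 9 │ ÷ │           ┃      
┃├───┼───┼───┼───┤           ┃      
┃│ 4 │ 5 │ 6 │ × │           ┃  (●) 
┃├───┼───┼───┼───┤           ┃      
┃│ 1 │ 2 │ 3 │ - │           ┃━━━━━━
┃├───┼───┼───┼───┤           ┃      
┃│ 0 │ . │ = │ + │           ┃      
┃├───┼───┼───┼───┤           ┃      
┃│ C │ MC│ MR│ M+│           ┃      


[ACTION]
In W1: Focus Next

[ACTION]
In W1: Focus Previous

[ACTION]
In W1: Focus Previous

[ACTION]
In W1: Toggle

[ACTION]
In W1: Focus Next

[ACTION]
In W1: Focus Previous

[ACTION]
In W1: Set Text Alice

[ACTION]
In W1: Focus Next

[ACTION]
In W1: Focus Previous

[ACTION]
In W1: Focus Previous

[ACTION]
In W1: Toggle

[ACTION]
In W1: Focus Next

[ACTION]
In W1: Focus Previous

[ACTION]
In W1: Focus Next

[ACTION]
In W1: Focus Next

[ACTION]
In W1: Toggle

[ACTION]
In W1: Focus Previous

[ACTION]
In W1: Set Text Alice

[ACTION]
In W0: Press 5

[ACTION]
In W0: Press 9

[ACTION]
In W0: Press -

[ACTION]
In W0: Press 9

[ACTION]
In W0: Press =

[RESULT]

                                    
                                    
┏━━━━━━━━━━━━━━━━━━━━━━━━━━━━┓━━━━━━
┃ Calculator                 ┃      
┠────────────────────────────┨──────
┃                          50┃      
┃┌───┬───┬───┬───┐           ┃      
┃│ 7 │ 8 │ 9 │ ÷ │           ┃      
┃├───┼───┼───┼───┤           ┃      
┃│ 4 │ 5 │ 6 │ × │           ┃  (●) 
┃├───┼───┼───┼───┤           ┃      
┃│ 1 │ 2 │ 3 │ - │           ┃━━━━━━
┃├───┼───┼───┼───┤           ┃      
┃│ 0 │ . │ = │ + │           ┃      
┃├───┼───┼───┼───┤           ┃      
┃│ C │ MC│ MR│ M+│           ┃      


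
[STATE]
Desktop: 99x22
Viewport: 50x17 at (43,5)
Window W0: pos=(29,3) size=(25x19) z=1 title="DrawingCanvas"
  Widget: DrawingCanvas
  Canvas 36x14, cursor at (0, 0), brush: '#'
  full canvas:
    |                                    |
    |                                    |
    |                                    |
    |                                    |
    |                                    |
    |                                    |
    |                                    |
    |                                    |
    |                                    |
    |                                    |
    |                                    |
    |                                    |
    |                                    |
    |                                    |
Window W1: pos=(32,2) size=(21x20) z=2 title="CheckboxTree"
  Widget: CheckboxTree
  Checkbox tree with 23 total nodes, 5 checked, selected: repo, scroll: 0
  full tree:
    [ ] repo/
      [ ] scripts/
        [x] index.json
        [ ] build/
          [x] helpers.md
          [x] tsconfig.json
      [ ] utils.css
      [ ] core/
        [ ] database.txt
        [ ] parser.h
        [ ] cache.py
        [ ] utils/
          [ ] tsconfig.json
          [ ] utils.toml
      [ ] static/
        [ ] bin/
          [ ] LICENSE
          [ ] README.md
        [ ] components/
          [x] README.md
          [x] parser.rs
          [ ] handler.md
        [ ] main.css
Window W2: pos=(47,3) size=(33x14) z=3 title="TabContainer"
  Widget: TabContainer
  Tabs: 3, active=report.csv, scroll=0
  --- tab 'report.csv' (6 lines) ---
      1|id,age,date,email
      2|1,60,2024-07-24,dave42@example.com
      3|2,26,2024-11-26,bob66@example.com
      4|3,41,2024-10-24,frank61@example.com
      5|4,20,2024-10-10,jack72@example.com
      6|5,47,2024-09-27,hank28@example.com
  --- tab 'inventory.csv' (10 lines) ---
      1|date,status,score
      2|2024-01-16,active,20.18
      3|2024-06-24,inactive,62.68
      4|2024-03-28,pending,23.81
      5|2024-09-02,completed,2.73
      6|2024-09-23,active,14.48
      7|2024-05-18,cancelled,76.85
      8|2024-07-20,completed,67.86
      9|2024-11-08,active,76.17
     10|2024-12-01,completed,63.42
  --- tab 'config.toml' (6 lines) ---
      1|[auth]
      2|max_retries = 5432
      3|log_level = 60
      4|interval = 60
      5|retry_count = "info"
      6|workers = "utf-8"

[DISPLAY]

    ┠───────────────────────────────┨             
ipts┃[report.csv]│ inventory.csv │ c┃             
ndex┃───────────────────────────────┃             
uild┃id,age,date,email              ┃             
 hel┃1,60,2024-07-24,dave42@example.┃             
 tsc┃2,26,2024-11-26,bob66@example.c┃             
ls.c┃3,41,2024-10-24,frank61@example┃             
e/  ┃4,20,2024-10-10,jack72@example.┃             
atab┃5,47,2024-09-27,hank28@example.┃             
arse┃                               ┃             
ache┃                               ┃             
tils┗━━━━━━━━━━━━━━━━━━━━━━━━━━━━━━━┛             
 tsconfig┃┃                                       
 utils.to┃┃                                       
tic/     ┃┃                                       
in/      ┃┃                                       
━━━━━━━━━┛┛                                       


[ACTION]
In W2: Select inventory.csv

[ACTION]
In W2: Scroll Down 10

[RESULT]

    ┠───────────────────────────────┨             
ipts┃ report.csv │[inventory.csv]│ c┃             
ndex┃───────────────────────────────┃             
uild┃2024-12-01,completed,63.42     ┃             
 hel┃                               ┃             
 tsc┃                               ┃             
ls.c┃                               ┃             
e/  ┃                               ┃             
atab┃                               ┃             
arse┃                               ┃             
ache┃                               ┃             
tils┗━━━━━━━━━━━━━━━━━━━━━━━━━━━━━━━┛             
 tsconfig┃┃                                       
 utils.to┃┃                                       
tic/     ┃┃                                       
in/      ┃┃                                       
━━━━━━━━━┛┛                                       


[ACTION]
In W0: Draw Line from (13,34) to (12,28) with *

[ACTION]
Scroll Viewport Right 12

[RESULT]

──────────────────────────────┨                   
report.csv │[inventory.csv]│ c┃                   
──────────────────────────────┃                   
024-12-01,completed,63.42     ┃                   
                              ┃                   
                              ┃                   
                              ┃                   
                              ┃                   
                              ┃                   
                              ┃                   
                              ┃                   
━━━━━━━━━━━━━━━━━━━━━━━━━━━━━━┛                   
fig┃┃                                             
.to┃┃                                             
   ┃┃                                             
   ┃┃                                             
━━━┛┛                                             


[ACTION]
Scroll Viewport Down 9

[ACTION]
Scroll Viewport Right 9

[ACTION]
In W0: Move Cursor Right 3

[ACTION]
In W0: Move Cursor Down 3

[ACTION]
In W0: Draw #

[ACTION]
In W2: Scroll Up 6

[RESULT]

──────────────────────────────┨                   
report.csv │[inventory.csv]│ c┃                   
──────────────────────────────┃                   
024-03-28,pending,23.81       ┃                   
024-09-02,completed,2.73      ┃                   
024-09-23,active,14.48        ┃                   
024-05-18,cancelled,76.85     ┃                   
024-07-20,completed,67.86     ┃                   
024-11-08,active,76.17        ┃                   
024-12-01,completed,63.42     ┃                   
                              ┃                   
━━━━━━━━━━━━━━━━━━━━━━━━━━━━━━┛                   
fig┃┃                                             
.to┃┃                                             
   ┃┃                                             
   ┃┃                                             
━━━┛┛                                             


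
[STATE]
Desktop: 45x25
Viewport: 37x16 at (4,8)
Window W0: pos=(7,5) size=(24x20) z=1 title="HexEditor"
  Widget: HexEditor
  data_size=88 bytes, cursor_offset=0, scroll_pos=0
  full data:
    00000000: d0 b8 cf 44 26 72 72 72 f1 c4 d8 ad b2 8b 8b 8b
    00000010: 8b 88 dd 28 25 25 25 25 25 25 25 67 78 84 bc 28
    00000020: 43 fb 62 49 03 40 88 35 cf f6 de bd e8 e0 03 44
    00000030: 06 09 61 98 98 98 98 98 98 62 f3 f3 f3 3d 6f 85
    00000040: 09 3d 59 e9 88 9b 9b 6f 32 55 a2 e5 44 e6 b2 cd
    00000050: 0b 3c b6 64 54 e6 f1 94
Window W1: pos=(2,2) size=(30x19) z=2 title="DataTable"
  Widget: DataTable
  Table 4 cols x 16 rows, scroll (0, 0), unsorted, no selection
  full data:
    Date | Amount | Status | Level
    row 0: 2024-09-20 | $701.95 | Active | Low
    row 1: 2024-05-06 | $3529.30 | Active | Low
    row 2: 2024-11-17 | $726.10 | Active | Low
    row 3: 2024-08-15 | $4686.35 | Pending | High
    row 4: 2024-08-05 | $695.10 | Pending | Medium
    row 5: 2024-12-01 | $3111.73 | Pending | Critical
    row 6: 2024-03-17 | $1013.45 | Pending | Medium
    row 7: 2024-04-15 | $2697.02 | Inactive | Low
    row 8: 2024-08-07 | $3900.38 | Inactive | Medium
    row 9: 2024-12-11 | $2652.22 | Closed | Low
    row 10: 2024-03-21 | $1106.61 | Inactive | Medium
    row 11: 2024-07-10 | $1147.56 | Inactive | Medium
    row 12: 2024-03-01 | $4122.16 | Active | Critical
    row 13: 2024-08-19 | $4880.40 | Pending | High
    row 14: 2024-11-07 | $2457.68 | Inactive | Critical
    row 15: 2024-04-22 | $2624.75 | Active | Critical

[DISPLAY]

024-05-06│$3529.30│Active  ┃         
024-11-17│$726.10 │Active  ┃         
024-08-15│$4686.35│Pending ┃         
024-08-05│$695.10 │Pending ┃         
024-12-01│$3111.73│Pending ┃         
024-03-17│$1013.45│Pending ┃         
024-04-15│$2697.02│Inactive┃         
024-08-07│$3900.38│Inactive┃         
024-12-11│$2652.22│Closed  ┃         
024-03-21│$1106.61│Inactive┃         
024-07-10│$1147.56│Inactive┃         
024-03-01│$4122.16│Active  ┃         
━━━━━━━━━━━━━━━━━━━━━━━━━━━┛         
   ┃                      ┃          
   ┃                      ┃          
   ┃                      ┃          


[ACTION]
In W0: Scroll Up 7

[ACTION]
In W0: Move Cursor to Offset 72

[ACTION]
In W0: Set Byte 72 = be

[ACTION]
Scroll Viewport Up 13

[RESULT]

                                     
                                     
━━━━━━━━━━━━━━━━━━━━━━━━━━━┓         
DataTable                  ┃         
───────────────────────────┨         
ate      │Amount  │Status  ┃         
─────────┼────────┼────────┃         
024-09-20│$701.95 │Active  ┃         
024-05-06│$3529.30│Active  ┃         
024-11-17│$726.10 │Active  ┃         
024-08-15│$4686.35│Pending ┃         
024-08-05│$695.10 │Pending ┃         
024-12-01│$3111.73│Pending ┃         
024-03-17│$1013.45│Pending ┃         
024-04-15│$2697.02│Inactive┃         
024-08-07│$3900.38│Inactive┃         


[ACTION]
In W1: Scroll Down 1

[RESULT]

                                     
                                     
━━━━━━━━━━━━━━━━━━━━━━━━━━━┓         
DataTable                  ┃         
───────────────────────────┨         
ate      │Amount  │Status  ┃         
─────────┼────────┼────────┃         
024-05-06│$3529.30│Active  ┃         
024-11-17│$726.10 │Active  ┃         
024-08-15│$4686.35│Pending ┃         
024-08-05│$695.10 │Pending ┃         
024-12-01│$3111.73│Pending ┃         
024-03-17│$1013.45│Pending ┃         
024-04-15│$2697.02│Inactive┃         
024-08-07│$3900.38│Inactive┃         
024-12-11│$2652.22│Closed  ┃         
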